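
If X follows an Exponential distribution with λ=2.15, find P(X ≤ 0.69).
0.773158

We have X ~ Exponential(λ=2.15).

The CDF gives us P(X ≤ k).

Using the CDF:
P(X ≤ 0.69) = 0.773158

This means there's approximately a 77.3% chance that X is at most 0.69.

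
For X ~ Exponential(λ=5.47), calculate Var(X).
0.0334

We have X ~ Exponential(λ=5.47).

For an Exponential distribution with λ=5.47:
Var(X) = 0.0334

The variance measures the spread of the distribution around the mean.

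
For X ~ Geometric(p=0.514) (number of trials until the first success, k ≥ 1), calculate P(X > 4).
0.055789

We have X ~ Geometric(p=0.514) (number of trials until the first success, k ≥ 1).

P(X > 4) = 1 - P(X ≤ 4)
                = 1 - F(4)
                = 1 - 0.944211
                = 0.055789

So there's approximately a 5.6% chance that X exceeds 4.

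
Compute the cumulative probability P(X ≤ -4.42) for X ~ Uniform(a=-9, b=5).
0.327143

We have X ~ Uniform(a=-9, b=5).

The CDF gives us P(X ≤ k).

Using the CDF:
P(X ≤ -4.42) = 0.327143

This means there's approximately a 32.7% chance that X is at most -4.42.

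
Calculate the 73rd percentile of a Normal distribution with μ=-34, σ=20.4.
-21.4986

We have X ~ Normal(μ=-34, σ=20.4).

We want to find x such that P(X ≤ x) = 0.73.

This is the 73rd percentile, which means 73% of values fall below this point.

Using the inverse CDF (quantile function):
x = F⁻¹(0.73) = -21.4986

Verification: P(X ≤ -21.4986) = 0.73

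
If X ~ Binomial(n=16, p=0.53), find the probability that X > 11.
0.063013

We have X ~ Binomial(n=16, p=0.53).

P(X > 11) = 1 - P(X ≤ 11)
                = 1 - F(11)
                = 1 - 0.936987
                = 0.063013

So there's approximately a 6.3% chance that X exceeds 11.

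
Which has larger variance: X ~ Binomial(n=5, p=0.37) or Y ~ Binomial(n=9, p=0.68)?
Y has larger variance (1.9584 > 1.1655)

Compute the variance for each distribution:

X ~ Binomial(n=5, p=0.37):
Var(X) = 1.1655

Y ~ Binomial(n=9, p=0.68):
Var(Y) = 1.9584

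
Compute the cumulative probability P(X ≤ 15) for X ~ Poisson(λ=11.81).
0.857840

We have X ~ Poisson(λ=11.81).

The CDF gives us P(X ≤ k).

Using the CDF:
P(X ≤ 15) = 0.857840

This means there's approximately a 85.8% chance that X is at most 15.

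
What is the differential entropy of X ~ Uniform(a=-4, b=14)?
2.8904 nats

We have X ~ Uniform(a=-4, b=14).

The differential entropy measures the uncertainty or information content of the distribution.

For a Uniform distribution with a=-4, b=14:
h(X) = 2.8904 nats

(In bits, this would be 4.1699 bits.)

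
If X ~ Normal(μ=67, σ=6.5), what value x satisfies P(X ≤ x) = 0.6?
68.6468

We have X ~ Normal(μ=67, σ=6.5).

We want to find x such that P(X ≤ x) = 0.6.

This is the 60th percentile, which means 60% of values fall below this point.

Using the inverse CDF (quantile function):
x = F⁻¹(0.6) = 68.6468

Verification: P(X ≤ 68.6468) = 0.6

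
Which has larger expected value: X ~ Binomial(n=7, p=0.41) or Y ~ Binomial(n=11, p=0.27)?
Y has larger mean (2.9700 > 2.8700)

Compute the expected value for each distribution:

X ~ Binomial(n=7, p=0.41):
E[X] = 2.8700

Y ~ Binomial(n=11, p=0.27):
E[Y] = 2.9700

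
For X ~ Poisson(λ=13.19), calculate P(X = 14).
0.103437

We have X ~ Poisson(λ=13.19).

For a Poisson distribution, the PMF gives us the probability of each outcome.

Using the PMF formula:
P(X = 14) = 0.103437

Rounded to 4 decimal places: 0.1034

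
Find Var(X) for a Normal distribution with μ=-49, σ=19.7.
388.0900

We have X ~ Normal(μ=-49, σ=19.7).

For a Normal distribution with μ=-49, σ=19.7:
Var(X) = 388.0900

The variance measures the spread of the distribution around the mean.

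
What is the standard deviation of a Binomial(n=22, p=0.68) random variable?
2.1880

We have X ~ Binomial(n=22, p=0.68).

For a Binomial distribution with n=22, p=0.68:
σ = √Var(X) = 2.1880

The standard deviation is the square root of the variance.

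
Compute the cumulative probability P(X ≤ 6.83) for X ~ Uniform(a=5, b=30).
0.073200

We have X ~ Uniform(a=5, b=30).

The CDF gives us P(X ≤ k).

Using the CDF:
P(X ≤ 6.83) = 0.073200

This means there's approximately a 7.3% chance that X is at most 6.83.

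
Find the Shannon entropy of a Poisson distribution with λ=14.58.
2.7528 nats

We have X ~ Poisson(λ=14.58).

The Shannon entropy measures the uncertainty or information content of the distribution.

For a Poisson distribution with λ=14.58:
H(X) = 2.7528 nats

(In bits, this would be 3.9715 bits.)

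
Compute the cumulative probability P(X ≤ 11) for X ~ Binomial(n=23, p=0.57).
0.247580

We have X ~ Binomial(n=23, p=0.57).

The CDF gives us P(X ≤ k).

Using the CDF:
P(X ≤ 11) = 0.247580

This means there's approximately a 24.8% chance that X is at most 11.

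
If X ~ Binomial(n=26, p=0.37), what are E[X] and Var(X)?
E[X] = 9.6200, Var(X) = 6.0606

We have X ~ Binomial(n=26, p=0.37).

For a Binomial distribution with n=26, p=0.37:

Expected value:
E[X] = 9.6200

Variance:
Var(X) = 6.0606

Standard deviation:
σ = √Var(X) = 2.4618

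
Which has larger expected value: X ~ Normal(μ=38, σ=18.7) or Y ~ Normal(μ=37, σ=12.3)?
X has larger mean (38.0000 > 37.0000)

Compute the expected value for each distribution:

X ~ Normal(μ=38, σ=18.7):
E[X] = 38.0000

Y ~ Normal(μ=37, σ=12.3):
E[Y] = 37.0000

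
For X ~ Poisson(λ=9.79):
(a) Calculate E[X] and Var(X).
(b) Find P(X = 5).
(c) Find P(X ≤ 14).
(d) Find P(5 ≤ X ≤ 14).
(a) E[X] = 9.7900, Var(X) = 9.7900
(b) P(X = 5) = 0.041975
(c) P(X ≤ 14) = 0.927020
(d) P(5 ≤ X ≤ 14) = 0.893535

We have X ~ Poisson(λ=9.79).

(a) Moments:
E[X] = 9.7900
Var(X) = 9.7900
σ = √Var(X) = 3.1289

(b) Point probability using PMF:
P(X = 5) = 0.041975

(c) Cumulative probability using CDF:
P(X ≤ 14) = F(14) = 0.927020

(d) Range probability:
P(5 ≤ X ≤ 14) = P(X ≤ 14) - P(X ≤ 4)
                   = F(14) - F(4)
                   = 0.927020 - 0.033485
                   = 0.893535

This means approximately 89.4% of outcomes fall in the interval [5, 14].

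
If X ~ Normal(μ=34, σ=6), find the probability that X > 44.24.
0.043942

We have X ~ Normal(μ=34, σ=6).

P(X > 44.24) = 1 - P(X ≤ 44.24)
                = 1 - F(44.24)
                = 1 - 0.956058
                = 0.043942

So there's approximately a 4.4% chance that X exceeds 44.24.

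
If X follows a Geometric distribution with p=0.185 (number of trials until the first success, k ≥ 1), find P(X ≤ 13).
0.930008

We have X ~ Geometric(p=0.185) (number of trials until the first success, k ≥ 1).

The CDF gives us P(X ≤ k).

Using the CDF:
P(X ≤ 13) = 0.930008

This means there's approximately a 93.0% chance that X is at most 13.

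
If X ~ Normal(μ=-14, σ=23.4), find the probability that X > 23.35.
0.055227

We have X ~ Normal(μ=-14, σ=23.4).

P(X > 23.35) = 1 - P(X ≤ 23.35)
                = 1 - F(23.35)
                = 1 - 0.944773
                = 0.055227

So there's approximately a 5.5% chance that X exceeds 23.35.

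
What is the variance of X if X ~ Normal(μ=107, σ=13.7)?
187.6900

We have X ~ Normal(μ=107, σ=13.7).

For a Normal distribution with μ=107, σ=13.7:
Var(X) = 187.6900

The variance measures the spread of the distribution around the mean.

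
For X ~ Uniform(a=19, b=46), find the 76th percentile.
39.5200

We have X ~ Uniform(a=19, b=46).

We want to find x such that P(X ≤ x) = 0.76.

This is the 76th percentile, which means 76% of values fall below this point.

Using the inverse CDF (quantile function):
x = F⁻¹(0.76) = 39.5200

Verification: P(X ≤ 39.5200) = 0.76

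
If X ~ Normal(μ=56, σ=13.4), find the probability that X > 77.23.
0.056560

We have X ~ Normal(μ=56, σ=13.4).

P(X > 77.23) = 1 - P(X ≤ 77.23)
                = 1 - F(77.23)
                = 1 - 0.943440
                = 0.056560

So there's approximately a 5.7% chance that X exceeds 77.23.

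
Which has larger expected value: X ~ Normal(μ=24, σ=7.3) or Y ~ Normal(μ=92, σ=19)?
Y has larger mean (92.0000 > 24.0000)

Compute the expected value for each distribution:

X ~ Normal(μ=24, σ=7.3):
E[X] = 24.0000

Y ~ Normal(μ=92, σ=19):
E[Y] = 92.0000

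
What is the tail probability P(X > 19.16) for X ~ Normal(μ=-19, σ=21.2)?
0.035930

We have X ~ Normal(μ=-19, σ=21.2).

P(X > 19.16) = 1 - P(X ≤ 19.16)
                = 1 - F(19.16)
                = 1 - 0.964070
                = 0.035930

So there's approximately a 3.6% chance that X exceeds 19.16.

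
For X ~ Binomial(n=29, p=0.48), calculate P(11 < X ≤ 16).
0.646685

We have X ~ Binomial(n=29, p=0.48).

To find P(11 < X ≤ 16), we use:
P(11 < X ≤ 16) = P(X ≤ 16) - P(X ≤ 11)
                 = F(16) - F(11)
                 = 0.831179 - 0.184495
                 = 0.646685

So there's approximately a 64.7% chance that X falls in this range.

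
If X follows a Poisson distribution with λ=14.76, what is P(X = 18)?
0.067147

We have X ~ Poisson(λ=14.76).

For a Poisson distribution, the PMF gives us the probability of each outcome.

Using the PMF formula:
P(X = 18) = 0.067147

Rounded to 4 decimal places: 0.0671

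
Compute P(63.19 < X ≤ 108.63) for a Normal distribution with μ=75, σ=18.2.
0.709483

We have X ~ Normal(μ=75, σ=18.2).

To find P(63.19 < X ≤ 108.63), we use:
P(63.19 < X ≤ 108.63) = P(X ≤ 108.63) - P(X ≤ 63.19)
                 = F(108.63) - F(63.19)
                 = 0.967685 - 0.258201
                 = 0.709483

So there's approximately a 70.9% chance that X falls in this range.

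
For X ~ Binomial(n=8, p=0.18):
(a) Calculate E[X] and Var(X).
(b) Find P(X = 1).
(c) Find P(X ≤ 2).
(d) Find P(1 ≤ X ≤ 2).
(a) E[X] = 1.4400, Var(X) = 1.1808
(b) P(X = 1) = 0.358971
(c) P(X ≤ 2) = 0.839180
(d) P(1 ≤ X ≤ 2) = 0.634766

We have X ~ Binomial(n=8, p=0.18).

(a) Moments:
E[X] = 1.4400
Var(X) = 1.1808
σ = √Var(X) = 1.0866

(b) Point probability using PMF:
P(X = 1) = 0.358971

(c) Cumulative probability using CDF:
P(X ≤ 2) = F(2) = 0.839180

(d) Range probability:
P(1 ≤ X ≤ 2) = P(X ≤ 2) - P(X ≤ 0)
                   = F(2) - F(0)
                   = 0.839180 - 0.204414
                   = 0.634766

This means approximately 63.5% of outcomes fall in the interval [1, 2].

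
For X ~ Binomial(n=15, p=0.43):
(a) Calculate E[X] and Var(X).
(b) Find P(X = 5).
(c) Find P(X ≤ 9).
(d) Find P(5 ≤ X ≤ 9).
(a) E[X] = 6.4500, Var(X) = 3.6765
(b) P(X = 5) = 0.159826
(c) P(X ≤ 9) = 0.943541
(d) P(5 ≤ X ≤ 9) = 0.788989

We have X ~ Binomial(n=15, p=0.43).

(a) Moments:
E[X] = 6.4500
Var(X) = 3.6765
σ = √Var(X) = 1.9174

(b) Point probability using PMF:
P(X = 5) = 0.159826

(c) Cumulative probability using CDF:
P(X ≤ 9) = F(9) = 0.943541

(d) Range probability:
P(5 ≤ X ≤ 9) = P(X ≤ 9) - P(X ≤ 4)
                   = F(9) - F(4)
                   = 0.943541 - 0.154552
                   = 0.788989

This means approximately 78.9% of outcomes fall in the interval [5, 9].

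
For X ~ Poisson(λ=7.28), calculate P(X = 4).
0.080659

We have X ~ Poisson(λ=7.28).

For a Poisson distribution, the PMF gives us the probability of each outcome.

Using the PMF formula:
P(X = 4) = 0.080659

Rounded to 4 decimal places: 0.0807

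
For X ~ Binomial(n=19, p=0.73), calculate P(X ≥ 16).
0.203540

We have X ~ Binomial(n=19, p=0.73).

For discrete distributions, P(X ≥ 16) = 1 - P(X ≤ 15).

P(X ≤ 15) = 0.796460
P(X ≥ 16) = 1 - 0.796460 = 0.203540

So there's approximately a 20.4% chance that X is at least 16.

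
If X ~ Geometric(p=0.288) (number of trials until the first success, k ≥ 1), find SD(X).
2.9299

We have X ~ Geometric(p=0.288) (number of trials until the first success, k ≥ 1).

For a Geometric distribution with p=0.288 (number of trials until the first success, k ≥ 1):
σ = √Var(X) = 2.9299

The standard deviation is the square root of the variance.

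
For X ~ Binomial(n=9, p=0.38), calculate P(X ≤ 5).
0.921298

We have X ~ Binomial(n=9, p=0.38).

The CDF gives us P(X ≤ k).

Using the CDF:
P(X ≤ 5) = 0.921298

This means there's approximately a 92.1% chance that X is at most 5.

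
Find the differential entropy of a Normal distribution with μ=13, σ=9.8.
3.7013 nats

We have X ~ Normal(μ=13, σ=9.8).

The differential entropy measures the uncertainty or information content of the distribution.

For a Normal distribution with μ=13, σ=9.8:
h(X) = 3.7013 nats

(In bits, this would be 5.3399 bits.)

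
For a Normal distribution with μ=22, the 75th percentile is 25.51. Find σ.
σ = 5.2039

For X ~ Normal(μ, σ), the p-th percentile satisfies x = μ + z_p × σ,
where z_p = Φ⁻¹(p) is the standard normal quantile.

Step 1: z_{0.75} = Φ⁻¹(0.75) = 0.6745

Step 2: Solve for σ:
25.51 = 22 + 0.6745 × σ
σ = (25.51 - 22) / 0.6745
σ = 3.51 / 0.6745
σ = 5.2039

Verification: μ + z × σ = 22 + 0.6745 × 5.2039 = 25.51 ✓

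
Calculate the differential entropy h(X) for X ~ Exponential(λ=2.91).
-0.0682 nats

We have X ~ Exponential(λ=2.91).

The differential entropy measures the uncertainty or information content of the distribution.

For an Exponential distribution with λ=2.91:
h(X) = -0.0682 nats

(In bits, this would be -0.0983 bits.)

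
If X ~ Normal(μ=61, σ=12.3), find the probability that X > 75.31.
0.122331

We have X ~ Normal(μ=61, σ=12.3).

P(X > 75.31) = 1 - P(X ≤ 75.31)
                = 1 - F(75.31)
                = 1 - 0.877669
                = 0.122331

So there's approximately a 12.2% chance that X exceeds 75.31.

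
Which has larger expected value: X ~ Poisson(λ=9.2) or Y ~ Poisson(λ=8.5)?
X has larger mean (9.2000 > 8.5000)

Compute the expected value for each distribution:

X ~ Poisson(λ=9.2):
E[X] = 9.2000

Y ~ Poisson(λ=8.5):
E[Y] = 8.5000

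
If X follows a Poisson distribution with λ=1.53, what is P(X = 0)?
0.216536

We have X ~ Poisson(λ=1.53).

For a Poisson distribution, the PMF gives us the probability of each outcome.

Using the PMF formula:
P(X = 0) = 0.216536

Rounded to 4 decimal places: 0.2165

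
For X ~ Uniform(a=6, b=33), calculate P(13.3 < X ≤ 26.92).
0.504444

We have X ~ Uniform(a=6, b=33).

To find P(13.3 < X ≤ 26.92), we use:
P(13.3 < X ≤ 26.92) = P(X ≤ 26.92) - P(X ≤ 13.3)
                 = F(26.92) - F(13.3)
                 = 0.774815 - 0.270370
                 = 0.504444

So there's approximately a 50.4% chance that X falls in this range.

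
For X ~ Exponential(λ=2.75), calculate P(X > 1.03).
0.058866

We have X ~ Exponential(λ=2.75).

P(X > 1.03) = 1 - P(X ≤ 1.03)
                = 1 - F(1.03)
                = 1 - 0.941134
                = 0.058866

So there's approximately a 5.9% chance that X exceeds 1.03.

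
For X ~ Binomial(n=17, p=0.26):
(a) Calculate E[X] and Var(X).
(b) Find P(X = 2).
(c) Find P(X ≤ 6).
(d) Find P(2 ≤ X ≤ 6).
(a) E[X] = 4.4200, Var(X) = 3.2708
(b) P(X = 2) = 0.100453
(c) P(X ≤ 6) = 0.873205
(d) P(2 ≤ X ≤ 6) = 0.831484

We have X ~ Binomial(n=17, p=0.26).

(a) Moments:
E[X] = 4.4200
Var(X) = 3.2708
σ = √Var(X) = 1.8085

(b) Point probability using PMF:
P(X = 2) = 0.100453

(c) Cumulative probability using CDF:
P(X ≤ 6) = F(6) = 0.873205

(d) Range probability:
P(2 ≤ X ≤ 6) = P(X ≤ 6) - P(X ≤ 1)
                   = F(6) - F(1)
                   = 0.873205 - 0.041721
                   = 0.831484

This means approximately 83.1% of outcomes fall in the interval [2, 6].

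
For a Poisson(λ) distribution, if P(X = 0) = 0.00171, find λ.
λ = 6.3713

For a Poisson(λ) distribution, the PMF at 0 is:
P(X = 0) = λ^0 e^(-λ) / 0! = e^(-λ)

Given P(X = 0) = 0.00171:
e^(-λ) = 0.00171
-λ = ln(0.00171)
λ = -ln(0.00171) = 6.3713

Verification: e^(-6.3713) = 0.00171 ✓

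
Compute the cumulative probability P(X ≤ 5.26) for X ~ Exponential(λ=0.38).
0.864502

We have X ~ Exponential(λ=0.38).

The CDF gives us P(X ≤ k).

Using the CDF:
P(X ≤ 5.26) = 0.864502

This means there's approximately a 86.5% chance that X is at most 5.26.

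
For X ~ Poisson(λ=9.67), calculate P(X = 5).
0.044496

We have X ~ Poisson(λ=9.67).

For a Poisson distribution, the PMF gives us the probability of each outcome.

Using the PMF formula:
P(X = 5) = 0.044496

Rounded to 4 decimal places: 0.0445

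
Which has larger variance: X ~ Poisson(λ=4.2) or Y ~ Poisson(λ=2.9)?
X has larger variance (4.2000 > 2.9000)

Compute the variance for each distribution:

X ~ Poisson(λ=4.2):
Var(X) = 4.2000

Y ~ Poisson(λ=2.9):
Var(Y) = 2.9000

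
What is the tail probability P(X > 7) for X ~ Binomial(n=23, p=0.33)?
0.505624

We have X ~ Binomial(n=23, p=0.33).

P(X > 7) = 1 - P(X ≤ 7)
                = 1 - F(7)
                = 1 - 0.494376
                = 0.505624

So there's approximately a 50.6% chance that X exceeds 7.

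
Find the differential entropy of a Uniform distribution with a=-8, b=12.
2.9957 nats

We have X ~ Uniform(a=-8, b=12).

The differential entropy measures the uncertainty or information content of the distribution.

For a Uniform distribution with a=-8, b=12:
h(X) = 2.9957 nats

(In bits, this would be 4.3219 bits.)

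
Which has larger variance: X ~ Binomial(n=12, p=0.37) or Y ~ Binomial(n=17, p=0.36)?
Y has larger variance (3.9168 > 2.7972)

Compute the variance for each distribution:

X ~ Binomial(n=12, p=0.37):
Var(X) = 2.7972

Y ~ Binomial(n=17, p=0.36):
Var(Y) = 3.9168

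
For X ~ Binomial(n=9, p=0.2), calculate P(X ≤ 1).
0.436208

We have X ~ Binomial(n=9, p=0.2).

The CDF gives us P(X ≤ k).

Using the CDF:
P(X ≤ 1) = 0.436208

This means there's approximately a 43.6% chance that X is at most 1.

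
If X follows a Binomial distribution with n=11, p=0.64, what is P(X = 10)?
0.045656

We have X ~ Binomial(n=11, p=0.64).

For a Binomial distribution, the PMF gives us the probability of each outcome.

Using the PMF formula:
P(X = 10) = 0.045656

Rounded to 4 decimal places: 0.0457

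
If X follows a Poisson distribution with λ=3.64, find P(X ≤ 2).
0.295727

We have X ~ Poisson(λ=3.64).

The CDF gives us P(X ≤ k).

Using the CDF:
P(X ≤ 2) = 0.295727

This means there's approximately a 29.6% chance that X is at most 2.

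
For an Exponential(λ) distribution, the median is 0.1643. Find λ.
λ = 4.2188

For X ~ Exponential(λ), the CDF is F(x) = 1 - e^(-λx).
The median m satisfies F(m) = 0.5:
1 - e^(-λm) = 0.5
e^(-λm) = 0.5
λm = ln(2)
m = ln(2) / λ

Given m = 0.1643:
λ = ln(2) / 0.1643 = 0.693147 / 0.1643 = 4.2188

Verification: ln(2) / 4.2188 = 0.1643 ✓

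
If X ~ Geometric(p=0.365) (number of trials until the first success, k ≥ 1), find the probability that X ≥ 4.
0.256048

We have X ~ Geometric(p=0.365) (number of trials until the first success, k ≥ 1).

For discrete distributions, P(X ≥ 4) = 1 - P(X ≤ 3).

P(X ≤ 3) = 0.743952
P(X ≥ 4) = 1 - 0.743952 = 0.256048

So there's approximately a 25.6% chance that X is at least 4.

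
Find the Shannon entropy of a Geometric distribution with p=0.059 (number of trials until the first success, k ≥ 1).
3.8001 nats

We have X ~ Geometric(p=0.059) (number of trials until the first success, k ≥ 1).

The Shannon entropy measures the uncertainty or information content of the distribution.

For a Geometric distribution with p=0.059 (number of trials until the first success, k ≥ 1):
H(X) = 3.8001 nats

(In bits, this would be 5.4824 bits.)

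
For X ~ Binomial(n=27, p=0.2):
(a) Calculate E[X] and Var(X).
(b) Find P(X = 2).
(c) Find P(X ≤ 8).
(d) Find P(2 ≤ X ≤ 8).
(a) E[X] = 5.4000, Var(X) = 4.3200
(b) P(X = 2) = 0.053042
(c) P(X ≤ 8) = 0.926347
(d) P(2 ≤ X ≤ 8) = 0.907608

We have X ~ Binomial(n=27, p=0.2).

(a) Moments:
E[X] = 5.4000
Var(X) = 4.3200
σ = √Var(X) = 2.0785

(b) Point probability using PMF:
P(X = 2) = 0.053042

(c) Cumulative probability using CDF:
P(X ≤ 8) = F(8) = 0.926347

(d) Range probability:
P(2 ≤ X ≤ 8) = P(X ≤ 8) - P(X ≤ 1)
                   = F(8) - F(1)
                   = 0.926347 - 0.018738
                   = 0.907608

This means approximately 90.8% of outcomes fall in the interval [2, 8].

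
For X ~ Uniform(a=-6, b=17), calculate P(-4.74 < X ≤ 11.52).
0.706957

We have X ~ Uniform(a=-6, b=17).

To find P(-4.74 < X ≤ 11.52), we use:
P(-4.74 < X ≤ 11.52) = P(X ≤ 11.52) - P(X ≤ -4.74)
                 = F(11.52) - F(-4.74)
                 = 0.761739 - 0.054783
                 = 0.706957

So there's approximately a 70.7% chance that X falls in this range.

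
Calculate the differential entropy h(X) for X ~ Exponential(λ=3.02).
-0.1053 nats

We have X ~ Exponential(λ=3.02).

The differential entropy measures the uncertainty or information content of the distribution.

For an Exponential distribution with λ=3.02:
h(X) = -0.1053 nats

(In bits, this would be -0.1519 bits.)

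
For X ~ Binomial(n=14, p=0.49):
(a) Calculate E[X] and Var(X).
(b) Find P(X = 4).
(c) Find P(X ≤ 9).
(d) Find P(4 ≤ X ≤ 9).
(a) E[X] = 6.8600, Var(X) = 3.4986
(b) P(X = 4) = 0.068694
(c) P(X ≤ 9) = 0.921836
(d) P(4 ≤ X ≤ 9) = 0.887907

We have X ~ Binomial(n=14, p=0.49).

(a) Moments:
E[X] = 6.8600
Var(X) = 3.4986
σ = √Var(X) = 1.8705

(b) Point probability using PMF:
P(X = 4) = 0.068694

(c) Cumulative probability using CDF:
P(X ≤ 9) = F(9) = 0.921836

(d) Range probability:
P(4 ≤ X ≤ 9) = P(X ≤ 9) - P(X ≤ 3)
                   = F(9) - F(3)
                   = 0.921836 - 0.033928
                   = 0.887907

This means approximately 88.8% of outcomes fall in the interval [4, 9].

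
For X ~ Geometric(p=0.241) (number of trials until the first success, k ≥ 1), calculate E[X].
4.1494

We have X ~ Geometric(p=0.241) (number of trials until the first success, k ≥ 1).

For a Geometric distribution with p=0.241 (number of trials until the first success, k ≥ 1):
E[X] = 4.1494

This is the expected (average) value of X.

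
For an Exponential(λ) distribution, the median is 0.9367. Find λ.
λ = 0.7400

For X ~ Exponential(λ), the CDF is F(x) = 1 - e^(-λx).
The median m satisfies F(m) = 0.5:
1 - e^(-λm) = 0.5
e^(-λm) = 0.5
λm = ln(2)
m = ln(2) / λ

Given m = 0.9367:
λ = ln(2) / 0.9367 = 0.693147 / 0.9367 = 0.7400

Verification: ln(2) / 0.7400 = 0.9367 ✓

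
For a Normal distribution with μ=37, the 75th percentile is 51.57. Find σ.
σ = 21.6015

For X ~ Normal(μ, σ), the p-th percentile satisfies x = μ + z_p × σ,
where z_p = Φ⁻¹(p) is the standard normal quantile.

Step 1: z_{0.75} = Φ⁻¹(0.75) = 0.6745

Step 2: Solve for σ:
51.57 = 37 + 0.6745 × σ
σ = (51.57 - 37) / 0.6745
σ = 14.57 / 0.6745
σ = 21.6015

Verification: μ + z × σ = 37 + 0.6745 × 21.6015 = 51.57 ✓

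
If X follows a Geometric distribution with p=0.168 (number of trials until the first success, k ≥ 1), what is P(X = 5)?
0.080501

We have X ~ Geometric(p=0.168) (number of trials until the first success, k ≥ 1).

For a Geometric distribution, the PMF gives us the probability of each outcome.

Using the PMF formula:
P(X = 5) = 0.080501

Rounded to 4 decimal places: 0.0805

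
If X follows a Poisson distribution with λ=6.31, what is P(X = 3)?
0.076127

We have X ~ Poisson(λ=6.31).

For a Poisson distribution, the PMF gives us the probability of each outcome.

Using the PMF formula:
P(X = 3) = 0.076127

Rounded to 4 decimal places: 0.0761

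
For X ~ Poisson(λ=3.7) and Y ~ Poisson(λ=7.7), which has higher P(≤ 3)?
X has higher probability (P(X ≤ 3) = 0.4942 > P(Y ≤ 3) = 0.0518)

Compute P(≤ 3) for each distribution:

X ~ Poisson(λ=3.7):
P(X ≤ 3) = 0.4942

Y ~ Poisson(λ=7.7):
P(Y ≤ 3) = 0.0518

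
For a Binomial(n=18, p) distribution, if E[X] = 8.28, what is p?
p = 0.46

For a Binomial(n, p) distribution:
E[X] = n × p

Given n = 18 and E[X] = 8.28:
8.28 = 18 × p
p = 8.28 / 18 = 0.46

Verification: Binomial(18, 0.46) has E[X] = 8.28 ✓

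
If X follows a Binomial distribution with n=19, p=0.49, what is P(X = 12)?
0.086631

We have X ~ Binomial(n=19, p=0.49).

For a Binomial distribution, the PMF gives us the probability of each outcome.

Using the PMF formula:
P(X = 12) = 0.086631

Rounded to 4 decimal places: 0.0866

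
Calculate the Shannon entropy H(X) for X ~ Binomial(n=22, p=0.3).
2.1806 nats

We have X ~ Binomial(n=22, p=0.3).

The Shannon entropy measures the uncertainty or information content of the distribution.

For a Binomial distribution with n=22, p=0.3:
H(X) = 2.1806 nats

(In bits, this would be 3.1460 bits.)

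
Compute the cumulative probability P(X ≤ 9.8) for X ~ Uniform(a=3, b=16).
0.523077

We have X ~ Uniform(a=3, b=16).

The CDF gives us P(X ≤ k).

Using the CDF:
P(X ≤ 9.8) = 0.523077

This means there's approximately a 52.3% chance that X is at most 9.8.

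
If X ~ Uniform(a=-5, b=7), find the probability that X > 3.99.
0.250833

We have X ~ Uniform(a=-5, b=7).

P(X > 3.99) = 1 - P(X ≤ 3.99)
                = 1 - F(3.99)
                = 1 - 0.749167
                = 0.250833

So there's approximately a 25.1% chance that X exceeds 3.99.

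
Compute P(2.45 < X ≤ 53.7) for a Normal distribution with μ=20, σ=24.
0.687552

We have X ~ Normal(μ=20, σ=24).

To find P(2.45 < X ≤ 53.7), we use:
P(2.45 < X ≤ 53.7) = P(X ≤ 53.7) - P(X ≤ 2.45)
                 = F(53.7) - F(2.45)
                 = 0.919865 - 0.232313
                 = 0.687552

So there's approximately a 68.8% chance that X falls in this range.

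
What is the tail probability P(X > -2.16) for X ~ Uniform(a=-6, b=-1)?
0.232000

We have X ~ Uniform(a=-6, b=-1).

P(X > -2.16) = 1 - P(X ≤ -2.16)
                = 1 - F(-2.16)
                = 1 - 0.768000
                = 0.232000

So there's approximately a 23.2% chance that X exceeds -2.16.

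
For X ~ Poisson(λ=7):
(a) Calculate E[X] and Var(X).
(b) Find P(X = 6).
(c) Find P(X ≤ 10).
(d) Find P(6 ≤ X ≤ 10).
(a) E[X] = 7.0000, Var(X) = 7.0000
(b) P(X = 6) = 0.149003
(c) P(X ≤ 10) = 0.901479
(d) P(6 ≤ X ≤ 10) = 0.600771

We have X ~ Poisson(λ=7).

(a) Moments:
E[X] = 7.0000
Var(X) = 7.0000
σ = √Var(X) = 2.6458

(b) Point probability using PMF:
P(X = 6) = 0.149003

(c) Cumulative probability using CDF:
P(X ≤ 10) = F(10) = 0.901479

(d) Range probability:
P(6 ≤ X ≤ 10) = P(X ≤ 10) - P(X ≤ 5)
                   = F(10) - F(5)
                   = 0.901479 - 0.300708
                   = 0.600771

This means approximately 60.1% of outcomes fall in the interval [6, 10].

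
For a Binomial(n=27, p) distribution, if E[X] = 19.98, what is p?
p = 0.74

For a Binomial(n, p) distribution:
E[X] = n × p

Given n = 27 and E[X] = 19.98:
19.98 = 27 × p
p = 19.98 / 27 = 0.74

Verification: Binomial(27, 0.74) has E[X] = 19.98 ✓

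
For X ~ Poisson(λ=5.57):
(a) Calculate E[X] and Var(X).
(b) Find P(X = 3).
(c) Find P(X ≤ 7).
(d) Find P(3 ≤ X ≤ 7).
(a) E[X] = 5.5700, Var(X) = 5.5700
(b) P(X = 3) = 0.109747
(c) P(X ≤ 7) = 0.800762
(d) P(3 ≤ X ≤ 7) = 0.716618

We have X ~ Poisson(λ=5.57).

(a) Moments:
E[X] = 5.5700
Var(X) = 5.5700
σ = √Var(X) = 2.3601

(b) Point probability using PMF:
P(X = 3) = 0.109747

(c) Cumulative probability using CDF:
P(X ≤ 7) = F(7) = 0.800762

(d) Range probability:
P(3 ≤ X ≤ 7) = P(X ≤ 7) - P(X ≤ 2)
                   = F(7) - F(2)
                   = 0.800762 - 0.084145
                   = 0.716618

This means approximately 71.7% of outcomes fall in the interval [3, 7].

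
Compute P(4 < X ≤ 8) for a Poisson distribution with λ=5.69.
0.548853

We have X ~ Poisson(λ=5.69).

To find P(4 < X ≤ 8), we use:
P(4 < X ≤ 8) = P(X ≤ 8) - P(X ≤ 4)
                 = F(8) - F(4)
                 = 0.877541 - 0.328689
                 = 0.548853

So there's approximately a 54.9% chance that X falls in this range.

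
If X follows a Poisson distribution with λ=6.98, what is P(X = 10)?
0.070375

We have X ~ Poisson(λ=6.98).

For a Poisson distribution, the PMF gives us the probability of each outcome.

Using the PMF formula:
P(X = 10) = 0.070375

Rounded to 4 decimal places: 0.0704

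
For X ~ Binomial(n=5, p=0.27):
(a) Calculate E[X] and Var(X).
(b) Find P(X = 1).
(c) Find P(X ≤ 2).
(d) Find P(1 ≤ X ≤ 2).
(a) E[X] = 1.3500, Var(X) = 0.9855
(b) P(X = 1) = 0.383376
(c) P(X ≤ 2) = 0.874277
(d) P(1 ≤ X ≤ 2) = 0.666970

We have X ~ Binomial(n=5, p=0.27).

(a) Moments:
E[X] = 1.3500
Var(X) = 0.9855
σ = √Var(X) = 0.9927

(b) Point probability using PMF:
P(X = 1) = 0.383376

(c) Cumulative probability using CDF:
P(X ≤ 2) = F(2) = 0.874277

(d) Range probability:
P(1 ≤ X ≤ 2) = P(X ≤ 2) - P(X ≤ 0)
                   = F(2) - F(0)
                   = 0.874277 - 0.207307
                   = 0.666970

This means approximately 66.7% of outcomes fall in the interval [1, 2].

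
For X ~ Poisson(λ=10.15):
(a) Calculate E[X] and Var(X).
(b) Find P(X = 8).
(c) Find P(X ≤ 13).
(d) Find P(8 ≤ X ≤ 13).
(a) E[X] = 10.1500, Var(X) = 10.1500
(b) P(X = 8) = 0.109174
(c) P(X ≤ 13) = 0.853284
(d) P(8 ≤ X ≤ 13) = 0.646272

We have X ~ Poisson(λ=10.15).

(a) Moments:
E[X] = 10.1500
Var(X) = 10.1500
σ = √Var(X) = 3.1859

(b) Point probability using PMF:
P(X = 8) = 0.109174

(c) Cumulative probability using CDF:
P(X ≤ 13) = F(13) = 0.853284

(d) Range probability:
P(8 ≤ X ≤ 13) = P(X ≤ 13) - P(X ≤ 7)
                   = F(13) - F(7)
                   = 0.853284 - 0.207012
                   = 0.646272

This means approximately 64.6% of outcomes fall in the interval [8, 13].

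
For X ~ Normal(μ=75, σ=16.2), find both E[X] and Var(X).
E[X] = 75.0000, Var(X) = 262.4400

We have X ~ Normal(μ=75, σ=16.2).

For a Normal distribution with μ=75, σ=16.2:

Expected value:
E[X] = 75.0000

Variance:
Var(X) = 262.4400

Standard deviation:
σ = √Var(X) = 16.2000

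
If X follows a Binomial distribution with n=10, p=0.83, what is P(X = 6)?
0.057343

We have X ~ Binomial(n=10, p=0.83).

For a Binomial distribution, the PMF gives us the probability of each outcome.

Using the PMF formula:
P(X = 6) = 0.057343

Rounded to 4 decimal places: 0.0573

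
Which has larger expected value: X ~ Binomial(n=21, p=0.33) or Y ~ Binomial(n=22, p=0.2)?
X has larger mean (6.9300 > 4.4000)

Compute the expected value for each distribution:

X ~ Binomial(n=21, p=0.33):
E[X] = 6.9300

Y ~ Binomial(n=22, p=0.2):
E[Y] = 4.4000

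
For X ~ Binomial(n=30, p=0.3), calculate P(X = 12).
0.074852

We have X ~ Binomial(n=30, p=0.3).

For a Binomial distribution, the PMF gives us the probability of each outcome.

Using the PMF formula:
P(X = 12) = 0.074852

Rounded to 4 decimal places: 0.0749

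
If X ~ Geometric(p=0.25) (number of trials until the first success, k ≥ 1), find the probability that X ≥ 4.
0.421875

We have X ~ Geometric(p=0.25) (number of trials until the first success, k ≥ 1).

For discrete distributions, P(X ≥ 4) = 1 - P(X ≤ 3).

P(X ≤ 3) = 0.578125
P(X ≥ 4) = 1 - 0.578125 = 0.421875

So there's approximately a 42.2% chance that X is at least 4.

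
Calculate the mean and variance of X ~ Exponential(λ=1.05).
E[X] = 0.9524, Var(X) = 0.9070

We have X ~ Exponential(λ=1.05).

For an Exponential distribution with λ=1.05:

Expected value:
E[X] = 0.9524

Variance:
Var(X) = 0.9070

Standard deviation:
σ = √Var(X) = 0.9524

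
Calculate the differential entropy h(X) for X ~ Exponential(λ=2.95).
-0.0818 nats

We have X ~ Exponential(λ=2.95).

The differential entropy measures the uncertainty or information content of the distribution.

For an Exponential distribution with λ=2.95:
h(X) = -0.0818 nats

(In bits, this would be -0.1180 bits.)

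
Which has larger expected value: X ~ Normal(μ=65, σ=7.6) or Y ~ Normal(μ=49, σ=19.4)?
X has larger mean (65.0000 > 49.0000)

Compute the expected value for each distribution:

X ~ Normal(μ=65, σ=7.6):
E[X] = 65.0000

Y ~ Normal(μ=49, σ=19.4):
E[Y] = 49.0000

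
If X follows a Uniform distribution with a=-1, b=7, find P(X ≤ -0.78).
0.027500

We have X ~ Uniform(a=-1, b=7).

The CDF gives us P(X ≤ k).

Using the CDF:
P(X ≤ -0.78) = 0.027500

This means there's approximately a 2.7% chance that X is at most -0.78.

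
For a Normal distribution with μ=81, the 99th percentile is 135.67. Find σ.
σ = 23.5004

For X ~ Normal(μ, σ), the p-th percentile satisfies x = μ + z_p × σ,
where z_p = Φ⁻¹(p) is the standard normal quantile.

Step 1: z_{0.99} = Φ⁻¹(0.99) = 2.3263

Step 2: Solve for σ:
135.67 = 81 + 2.3263 × σ
σ = (135.67 - 81) / 2.3263
σ = 54.67 / 2.3263
σ = 23.5004

Verification: μ + z × σ = 81 + 2.3263 × 23.5004 = 135.67 ✓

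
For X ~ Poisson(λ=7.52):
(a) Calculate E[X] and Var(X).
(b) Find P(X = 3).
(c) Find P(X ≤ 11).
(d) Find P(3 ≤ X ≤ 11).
(a) E[X] = 7.5200, Var(X) = 7.5200
(b) P(X = 3) = 0.038424
(c) P(X ≤ 11) = 0.919583
(d) P(3 ≤ X ≤ 11) = 0.899635

We have X ~ Poisson(λ=7.52).

(a) Moments:
E[X] = 7.5200
Var(X) = 7.5200
σ = √Var(X) = 2.7423

(b) Point probability using PMF:
P(X = 3) = 0.038424

(c) Cumulative probability using CDF:
P(X ≤ 11) = F(11) = 0.919583

(d) Range probability:
P(3 ≤ X ≤ 11) = P(X ≤ 11) - P(X ≤ 2)
                   = F(11) - F(2)
                   = 0.919583 - 0.019948
                   = 0.899635

This means approximately 90.0% of outcomes fall in the interval [3, 11].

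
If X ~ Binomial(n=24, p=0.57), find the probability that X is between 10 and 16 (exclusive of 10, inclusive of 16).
0.782998

We have X ~ Binomial(n=24, p=0.57).

To find P(10 < X ≤ 16), we use:
P(10 < X ≤ 16) = P(X ≤ 16) - P(X ≤ 10)
                 = F(16) - F(10)
                 = 0.878519 - 0.095521
                 = 0.782998

So there's approximately a 78.3% chance that X falls in this range.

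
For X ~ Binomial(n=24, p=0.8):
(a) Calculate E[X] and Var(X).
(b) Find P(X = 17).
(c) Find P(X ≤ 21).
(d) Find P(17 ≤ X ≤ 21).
(a) E[X] = 19.2000, Var(X) = 3.8400
(b) P(X = 17) = 0.099758
(c) P(X ≤ 21) = 0.885483
(d) P(17 ≤ X ≤ 21) = 0.796311

We have X ~ Binomial(n=24, p=0.8).

(a) Moments:
E[X] = 19.2000
Var(X) = 3.8400
σ = √Var(X) = 1.9596

(b) Point probability using PMF:
P(X = 17) = 0.099758

(c) Cumulative probability using CDF:
P(X ≤ 21) = F(21) = 0.885483

(d) Range probability:
P(17 ≤ X ≤ 21) = P(X ≤ 21) - P(X ≤ 16)
                   = F(21) - F(16)
                   = 0.885483 - 0.089171
                   = 0.796311

This means approximately 79.6% of outcomes fall in the interval [17, 21].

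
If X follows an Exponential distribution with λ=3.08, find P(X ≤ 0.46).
0.757511

We have X ~ Exponential(λ=3.08).

The CDF gives us P(X ≤ k).

Using the CDF:
P(X ≤ 0.46) = 0.757511

This means there's approximately a 75.8% chance that X is at most 0.46.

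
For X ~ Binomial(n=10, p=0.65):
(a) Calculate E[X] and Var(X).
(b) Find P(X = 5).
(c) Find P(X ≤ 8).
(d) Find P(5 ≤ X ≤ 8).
(a) E[X] = 6.5000, Var(X) = 2.2750
(b) P(X = 5) = 0.153570
(c) P(X ≤ 8) = 0.914046
(d) P(5 ≤ X ≤ 8) = 0.819111

We have X ~ Binomial(n=10, p=0.65).

(a) Moments:
E[X] = 6.5000
Var(X) = 2.2750
σ = √Var(X) = 1.5083

(b) Point probability using PMF:
P(X = 5) = 0.153570

(c) Cumulative probability using CDF:
P(X ≤ 8) = F(8) = 0.914046

(d) Range probability:
P(5 ≤ X ≤ 8) = P(X ≤ 8) - P(X ≤ 4)
                   = F(8) - F(4)
                   = 0.914046 - 0.094934
                   = 0.819111

This means approximately 81.9% of outcomes fall in the interval [5, 8].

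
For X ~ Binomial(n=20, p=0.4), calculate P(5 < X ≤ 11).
0.817875

We have X ~ Binomial(n=20, p=0.4).

To find P(5 < X ≤ 11), we use:
P(5 < X ≤ 11) = P(X ≤ 11) - P(X ≤ 5)
                 = F(11) - F(5)
                 = 0.943474 - 0.125599
                 = 0.817875

So there's approximately a 81.8% chance that X falls in this range.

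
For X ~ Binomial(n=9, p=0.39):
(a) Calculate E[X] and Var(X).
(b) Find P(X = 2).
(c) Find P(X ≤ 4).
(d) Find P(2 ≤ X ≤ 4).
(a) E[X] = 3.5100, Var(X) = 2.1411
(b) P(X = 2) = 0.172084
(c) P(X ≤ 4) = 0.753977
(d) P(2 ≤ X ≤ 4) = 0.674994

We have X ~ Binomial(n=9, p=0.39).

(a) Moments:
E[X] = 3.5100
Var(X) = 2.1411
σ = √Var(X) = 1.4632

(b) Point probability using PMF:
P(X = 2) = 0.172084

(c) Cumulative probability using CDF:
P(X ≤ 4) = F(4) = 0.753977

(d) Range probability:
P(2 ≤ X ≤ 4) = P(X ≤ 4) - P(X ≤ 1)
                   = F(4) - F(1)
                   = 0.753977 - 0.078983
                   = 0.674994

This means approximately 67.5% of outcomes fall in the interval [2, 4].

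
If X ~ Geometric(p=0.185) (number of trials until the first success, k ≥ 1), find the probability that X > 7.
0.238838

We have X ~ Geometric(p=0.185) (number of trials until the first success, k ≥ 1).

P(X > 7) = 1 - P(X ≤ 7)
                = 1 - F(7)
                = 1 - 0.761162
                = 0.238838

So there's approximately a 23.9% chance that X exceeds 7.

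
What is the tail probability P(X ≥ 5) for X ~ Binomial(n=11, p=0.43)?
0.549489

We have X ~ Binomial(n=11, p=0.43).

For discrete distributions, P(X ≥ 5) = 1 - P(X ≤ 4).

P(X ≤ 4) = 0.450511
P(X ≥ 5) = 1 - 0.450511 = 0.549489

So there's approximately a 54.9% chance that X is at least 5.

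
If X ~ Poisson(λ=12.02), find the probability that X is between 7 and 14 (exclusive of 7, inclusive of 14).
0.681577

We have X ~ Poisson(λ=12.02).

To find P(7 < X ≤ 14), we use:
P(7 < X ≤ 14) = P(X ≤ 14) - P(X ≤ 7)
                 = F(14) - F(7)
                 = 0.770212 - 0.088634
                 = 0.681577

So there's approximately a 68.2% chance that X falls in this range.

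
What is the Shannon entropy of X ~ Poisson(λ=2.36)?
1.7985 nats

We have X ~ Poisson(λ=2.36).

The Shannon entropy measures the uncertainty or information content of the distribution.

For a Poisson distribution with λ=2.36:
H(X) = 1.7985 nats

(In bits, this would be 2.5947 bits.)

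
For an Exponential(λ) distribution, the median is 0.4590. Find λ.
λ = 1.5101

For X ~ Exponential(λ), the CDF is F(x) = 1 - e^(-λx).
The median m satisfies F(m) = 0.5:
1 - e^(-λm) = 0.5
e^(-λm) = 0.5
λm = ln(2)
m = ln(2) / λ

Given m = 0.4590:
λ = ln(2) / 0.4590 = 0.693147 / 0.4590 = 1.5101

Verification: ln(2) / 1.5101 = 0.4590 ✓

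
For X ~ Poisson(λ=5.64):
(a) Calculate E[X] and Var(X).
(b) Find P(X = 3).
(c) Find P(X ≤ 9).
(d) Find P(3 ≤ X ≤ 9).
(a) E[X] = 5.6400, Var(X) = 5.6400
(b) P(X = 3) = 0.106234
(c) P(X ≤ 9) = 0.938635
(d) P(3 ≤ X ≤ 9) = 0.858537

We have X ~ Poisson(λ=5.64).

(a) Moments:
E[X] = 5.6400
Var(X) = 5.6400
σ = √Var(X) = 2.3749

(b) Point probability using PMF:
P(X = 3) = 0.106234

(c) Cumulative probability using CDF:
P(X ≤ 9) = F(9) = 0.938635

(d) Range probability:
P(3 ≤ X ≤ 9) = P(X ≤ 9) - P(X ≤ 2)
                   = F(9) - F(2)
                   = 0.938635 - 0.080099
                   = 0.858537

This means approximately 85.9% of outcomes fall in the interval [3, 9].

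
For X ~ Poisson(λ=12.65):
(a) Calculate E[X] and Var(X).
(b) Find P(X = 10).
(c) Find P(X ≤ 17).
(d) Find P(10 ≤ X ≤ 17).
(a) E[X] = 12.6500, Var(X) = 12.6500
(b) P(X = 10) = 0.092751
(c) P(X ≤ 17) = 0.908668
(d) P(10 ≤ X ≤ 17) = 0.718475

We have X ~ Poisson(λ=12.65).

(a) Moments:
E[X] = 12.6500
Var(X) = 12.6500
σ = √Var(X) = 3.5567

(b) Point probability using PMF:
P(X = 10) = 0.092751

(c) Cumulative probability using CDF:
P(X ≤ 17) = F(17) = 0.908668

(d) Range probability:
P(10 ≤ X ≤ 17) = P(X ≤ 17) - P(X ≤ 9)
                   = F(17) - F(9)
                   = 0.908668 - 0.190194
                   = 0.718475

This means approximately 71.8% of outcomes fall in the interval [10, 17].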